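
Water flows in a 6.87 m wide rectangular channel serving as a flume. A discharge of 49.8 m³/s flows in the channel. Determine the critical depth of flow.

y_c = 1.75 m

For a rectangular channel, critical depth y_c = (q²/g)^(1/3) where q = Q/b = 49.8/6.87 = 7.249 m²/s.
So y_c = (7.249²/9.81)^(1/3) = 1.75 m.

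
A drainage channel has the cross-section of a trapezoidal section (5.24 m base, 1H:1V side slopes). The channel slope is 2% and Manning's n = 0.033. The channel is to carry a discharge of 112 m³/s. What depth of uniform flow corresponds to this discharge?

Manning's equation rearranged: A R^(2/3) = nQ / (1·√S) = 0.033 × 112 / (√0.02) = 26.13.
Try y = 2.06 m: A R^(2/3) = 18.45 — short.
Try y = 2.86 m: A R^(2/3) = 33.49 — over.
Try y = 2.5 m: A R^(2/3) = 26.16 — ≈ 26.13.

y_n = 2.5 m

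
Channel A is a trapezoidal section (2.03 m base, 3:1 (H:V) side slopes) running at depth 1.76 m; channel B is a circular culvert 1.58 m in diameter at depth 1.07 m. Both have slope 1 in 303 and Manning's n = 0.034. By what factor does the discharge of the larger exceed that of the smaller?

15

Channel A: With bottom width b = 2.03 m and side slope z = 3: A = (b + zy)y = (2.03 + 3×1.76)×1.76 = 12.87 m²; P = b + 2y√(1+z²) = 2.03 + 2×1.76×3.162 = 13.16 m. Hydraulic radius R = A/P = 12.87/13.16 = 0.9775 m. Q_A = (1/0.034)·12.87·0.9775^(2/3)·√0.0033 = 21.41 m³/s.
Channel B: For a circular section of diameter D = 1.58 m at depth y = 1.07 m, the central angle is θ = 2 arccos(1 − 2y/D) = 3.866 rad. Then A = (D²/8)(θ − sin θ) = 1.413 m² and P = Dθ/2 = 3.054 m. Hydraulic radius R = A/P = 1.413/3.054 = 0.4627 m. Q_B = (1/0.034)·1.413·0.4627^(2/3)·√0.0033 = 1.429 m³/s.
The larger discharge is 21.41 m³/s and the smaller is 1.429 m³/s; the ratio is 15.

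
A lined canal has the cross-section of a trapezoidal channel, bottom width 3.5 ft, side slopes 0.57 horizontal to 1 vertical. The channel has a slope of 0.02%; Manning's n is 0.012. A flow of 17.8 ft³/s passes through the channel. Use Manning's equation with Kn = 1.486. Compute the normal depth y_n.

Manning's equation rearranged: A R^(2/3) = nQ / (1.486·√S) = 0.012 × 17.8 / (1.486 × √0.0002) = 10.16.
At y = 2.26 ft: A R^(2/3) = 12.51 — over.
At y = 1.68 ft: A R^(2/3) = 7.571 — short.
At y = 2 ft: A R^(2/3) = 10.16 — ≈ 10.16.

y_n = 2 ft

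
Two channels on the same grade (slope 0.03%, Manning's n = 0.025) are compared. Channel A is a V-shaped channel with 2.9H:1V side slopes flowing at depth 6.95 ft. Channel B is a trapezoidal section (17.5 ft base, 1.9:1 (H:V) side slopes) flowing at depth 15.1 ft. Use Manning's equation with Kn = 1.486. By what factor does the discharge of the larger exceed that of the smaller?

Channel A: For a triangular section with side slope z = 2.9: A = zy² = 2.9×6.95² = 140.1 ft²; P = 2y√(1+z²) = 2×6.95×3.068 = 42.64 ft. Hydraulic radius R = A/P = 140.1/42.64 = 3.285 ft. Q_A = (1.486/0.025)·140.1·3.285^(2/3)·√0.0003 = 318.7 ft³/s.
Channel B: With bottom width b = 17.5 ft and side slope z = 1.9: A = (b + zy)y = (17.5 + 1.9×15.1)×15.1 = 697.5 ft²; P = b + 2y√(1+z²) = 17.5 + 2×15.1×2.147 = 82.34 ft. Hydraulic radius R = A/P = 697.5/82.34 = 8.47 ft. Q_B = (1.486/0.025)·697.5·8.47^(2/3)·√0.0003 = 2984 ft³/s.
The larger discharge is 2984 ft³/s and the smaller is 318.7 ft³/s; the ratio is 9.36.

9.36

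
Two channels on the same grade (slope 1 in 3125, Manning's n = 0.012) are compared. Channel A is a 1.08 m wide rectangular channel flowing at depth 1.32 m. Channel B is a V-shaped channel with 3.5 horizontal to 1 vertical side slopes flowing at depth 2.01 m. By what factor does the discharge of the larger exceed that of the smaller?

18.4

Channel A: Flow area A = b·y = 1.08 × 1.32 = 1.426 m². Wetted perimeter P = b + 2y = 1.08 + 2×1.32 = 3.72 m. Hydraulic radius R = A/P = 1.426/3.72 = 0.3832 m. Q_A = (1/0.012)·1.426·0.3832^(2/3)·√0.00032 = 1.121 m³/s.
Channel B: For a triangular section with side slope z = 3.5: A = zy² = 3.5×2.01² = 14.14 m²; P = 2y√(1+z²) = 2×2.01×3.64 = 14.63 m. Hydraulic radius R = A/P = 14.14/14.63 = 0.9663 m. Q_B = (1/0.012)·14.14·0.9663^(2/3)·√0.00032 = 20.6 m³/s.
The larger discharge is 20.6 m³/s and the smaller is 1.121 m³/s; the ratio is 18.4.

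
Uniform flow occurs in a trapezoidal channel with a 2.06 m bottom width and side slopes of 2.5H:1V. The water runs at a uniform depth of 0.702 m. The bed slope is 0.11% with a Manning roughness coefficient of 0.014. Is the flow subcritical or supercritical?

With bottom width b = 2.06 m and side slope z = 2.5: A = (b + zy)y = (2.06 + 2.5×0.702)×0.702 = 2.678 m²; P = b + 2y√(1+z²) = 2.06 + 2×0.702×2.693 = 5.84 m.
Hydraulic radius R = A/P = 2.678/5.84 = 0.4586 m.
V = (1/n) R^(2/3) √S = (1/0.014) × 0.4586^(2/3) × √0.0011 = 1.409 m/s. Hydraulic depth D_h = A/T = 2.678/5.57 = 0.4808 m.
Froude number Fr = V/√(g·D_h) = 1.409/√(9.81×0.4808) = 0.649, which is less than 1, so the flow is subcritical.

subcritical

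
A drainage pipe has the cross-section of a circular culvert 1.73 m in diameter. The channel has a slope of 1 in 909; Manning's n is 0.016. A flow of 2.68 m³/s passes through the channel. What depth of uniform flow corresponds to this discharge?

y_n = 1.36 m

Manning's equation rearranged: A R^(2/3) = nQ / (1·√S) = 0.016 × 2.68 / (√0.0011) = 1.293.
Trying y = 1.21 m: A R^(2/3) = 1.124 — short.
Trying y = 1.6 m: A R^(2/3) = 1.444 — over.
Trying y = 1.36 m: A R^(2/3) = 1.291 — matches.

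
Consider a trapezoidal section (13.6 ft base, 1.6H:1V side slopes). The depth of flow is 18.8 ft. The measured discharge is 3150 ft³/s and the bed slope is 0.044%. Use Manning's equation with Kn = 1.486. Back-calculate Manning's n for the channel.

With bottom width b = 13.6 ft and side slope z = 1.6: A = (b + zy)y = (13.6 + 1.6×18.8)×18.8 = 821.2 ft²; P = b + 2y√(1+z²) = 13.6 + 2×18.8×1.887 = 84.54 ft.
Hydraulic radius R = A/P = 821.2/84.54 = 9.713 ft.
Rearranging Manning's equation: n = (1.486/Q) A R^(2/3) S^(1/2) = (1.486/3150) × 821.2 × 9.713^(2/3) × √0.00044 = 0.037.

n = 0.037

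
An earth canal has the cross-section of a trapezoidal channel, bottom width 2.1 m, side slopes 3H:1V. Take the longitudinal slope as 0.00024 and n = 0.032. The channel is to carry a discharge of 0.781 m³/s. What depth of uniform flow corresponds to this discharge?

Manning's equation rearranged: A R^(2/3) = nQ / (1·√S) = 0.032 × 0.781 / (√0.00024) = 1.613.
Trying y = 0.551 m: A R^(2/3) = 1.066 — too small.
Trying y = 0.743 m: A R^(2/3) = 1.953 — too large.
Trying y = 0.677 m: A R^(2/3) = 1.614 — close enough.

y_n = 0.677 m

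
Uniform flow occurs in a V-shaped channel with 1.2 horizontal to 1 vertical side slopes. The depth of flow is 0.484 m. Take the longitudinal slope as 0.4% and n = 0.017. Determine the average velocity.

V = 1.21 m/s

For a triangular section with side slope z = 1.2: A = zy² = 1.2×0.484² = 0.2811 m²; P = 2y√(1+z²) = 2×0.484×1.562 = 1.512 m.
Hydraulic radius R = A/P = 0.2811/1.512 = 0.1859 m.
From Manning's equation, V = (1/n) R^(2/3) S^(1/2) = (1/0.017) × 0.1859^(2/3) × 0.004^(1/2) = 1.21 m/s.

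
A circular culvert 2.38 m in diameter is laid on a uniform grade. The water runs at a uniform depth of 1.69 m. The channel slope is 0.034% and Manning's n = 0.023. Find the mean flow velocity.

For a circular section of diameter D = 2.38 m at depth y = 1.69 m, the central angle is θ = 2 arccos(1 − 2y/D) = 4.009 rad. Then A = (D²/8)(θ − sin θ) = 3.378 m² and P = Dθ/2 = 4.771 m.
Hydraulic radius R = A/P = 3.378/4.771 = 0.7082 m.
From Manning's equation, V = (1/n) R^(2/3) S^(1/2) = (1/0.023) × 0.7082^(2/3) × 0.00034^(1/2) = 0.637 m/s.

V = 0.637 m/s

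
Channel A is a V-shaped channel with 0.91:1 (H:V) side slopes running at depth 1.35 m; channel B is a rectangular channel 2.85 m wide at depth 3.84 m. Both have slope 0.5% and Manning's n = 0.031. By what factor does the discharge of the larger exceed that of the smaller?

Channel A: For a triangular section with side slope z = 0.91: A = zy² = 0.91×1.35² = 1.658 m²; P = 2y√(1+z²) = 2×1.35×1.352 = 3.651 m. Hydraulic radius R = A/P = 1.658/3.651 = 0.4543 m. Q_A = (1/0.031)·1.658·0.4543^(2/3)·√0.005 = 2.236 m³/s.
Channel B: Flow area A = b·y = 2.85 × 3.84 = 10.94 m². Wetted perimeter P = b + 2y = 2.85 + 2×3.84 = 10.53 m. Hydraulic radius R = A/P = 10.94/10.53 = 1.039 m. Q_B = (1/0.031)·10.94·1.039^(2/3)·√0.005 = 25.61 m³/s.
The larger discharge is 25.61 m³/s and the smaller is 2.236 m³/s; the ratio is 11.5.

11.5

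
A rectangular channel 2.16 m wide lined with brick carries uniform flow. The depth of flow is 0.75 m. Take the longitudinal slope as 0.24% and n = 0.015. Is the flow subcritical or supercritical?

Flow area A = b·y = 2.16 × 0.75 = 1.62 m². Wetted perimeter P = b + 2y = 2.16 + 2×0.75 = 3.66 m.
Hydraulic radius R = A/P = 1.62/3.66 = 0.4426 m.
V = (1/n) R^(2/3) √S = (1/0.015) × 0.4426^(2/3) × √0.0024 = 1.897 m/s. Hydraulic depth D_h = A/T = 1.62/2.16 = 0.75 m.
Froude number Fr = V/√(g·D_h) = 1.897/√(9.81×0.75) = 0.699, which is less than 1, so the flow is subcritical.

subcritical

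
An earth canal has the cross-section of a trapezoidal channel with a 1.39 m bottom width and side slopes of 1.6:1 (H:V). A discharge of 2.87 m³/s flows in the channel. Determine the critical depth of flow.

y_c = 0.599 m

At critical depth, Q² T / (g A³) = 1, i.e. A³/T = Q²/g = 2.87²/9.81 = 0.8396.
Trying y = 0.68 m: A³/T = 1.342 — too large.
Trying y = 0.599 m: A³/T = 0.8418 — ≈ 0.8396.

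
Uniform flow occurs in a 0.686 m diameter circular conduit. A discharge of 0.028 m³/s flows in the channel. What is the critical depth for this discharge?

y_c = 0.101 m

At critical depth, Q² T / (g A³) = 1, i.e. A³/T = Q²/g = 0.028²/9.81 = 0.00007992.
Try y = 0.0712 m: A³/T = 0.00002004 — short.
Try y = 0.101 m: A³/T = 0.00007970 — close enough.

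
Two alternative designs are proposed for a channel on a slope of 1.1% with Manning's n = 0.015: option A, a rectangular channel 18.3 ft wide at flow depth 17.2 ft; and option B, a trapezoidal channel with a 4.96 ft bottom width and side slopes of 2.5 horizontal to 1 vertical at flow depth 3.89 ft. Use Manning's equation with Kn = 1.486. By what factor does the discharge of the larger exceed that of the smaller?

10.7

Channel A: Flow area A = b·y = 18.3 × 17.2 = 314.8 ft². Wetted perimeter P = b + 2y = 18.3 + 2×17.2 = 52.7 ft. Hydraulic radius R = A/P = 314.8/52.7 = 5.973 ft. Q_A = (1.486/0.015)·314.8·5.973^(2/3)·√0.011 = 10770 ft³/s.
Channel B: With bottom width b = 4.96 ft and side slope z = 2.5: A = (b + zy)y = (4.96 + 2.5×3.89)×3.89 = 57.12 ft²; P = b + 2y√(1+z²) = 4.96 + 2×3.89×2.693 = 25.91 ft. Hydraulic radius R = A/P = 57.12/25.91 = 2.205 ft. Q_B = (1.486/0.015)·57.12·2.205^(2/3)·√0.011 = 1005 ft³/s.
The larger discharge is 10770 ft³/s and the smaller is 1005 ft³/s; the ratio is 10.7.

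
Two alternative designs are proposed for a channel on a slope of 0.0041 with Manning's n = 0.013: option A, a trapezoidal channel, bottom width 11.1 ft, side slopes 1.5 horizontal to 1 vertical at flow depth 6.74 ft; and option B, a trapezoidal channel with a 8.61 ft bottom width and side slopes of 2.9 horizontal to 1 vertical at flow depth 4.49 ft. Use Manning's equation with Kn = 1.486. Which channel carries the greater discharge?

channel A

Channel A: With bottom width b = 11.1 ft and side slope z = 1.5: A = (b + zy)y = (11.1 + 1.5×6.74)×6.74 = 143 ft²; P = b + 2y√(1+z²) = 11.1 + 2×6.74×1.803 = 35.4 ft. Hydraulic radius R = A/P = 143/35.4 = 4.038 ft. Q_A = (1.486/0.013)·143·4.038^(2/3)·√0.0041 = 2653 ft³/s.
Channel B: With bottom width b = 8.61 ft and side slope z = 2.9: A = (b + zy)y = (8.61 + 2.9×4.49)×4.49 = 97.12 ft²; P = b + 2y√(1+z²) = 8.61 + 2×4.49×3.068 = 36.16 ft. Hydraulic radius R = A/P = 97.12/36.16 = 2.686 ft. Q_B = (1.486/0.013)·97.12·2.686^(2/3)·√0.0041 = 1374 ft³/s.
Q_A = 2653 ft³/s vs Q_B = 1374 ft³/s, so channel A carries more.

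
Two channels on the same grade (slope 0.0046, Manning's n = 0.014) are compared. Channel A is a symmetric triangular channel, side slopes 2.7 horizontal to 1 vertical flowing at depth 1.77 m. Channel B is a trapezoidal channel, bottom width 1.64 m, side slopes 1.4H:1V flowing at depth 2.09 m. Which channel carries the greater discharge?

channel B

Channel A: For a triangular section with side slope z = 2.7: A = zy² = 2.7×1.77² = 8.459 m²; P = 2y√(1+z²) = 2×1.77×2.879 = 10.19 m. Hydraulic radius R = A/P = 8.459/10.19 = 0.8299 m. Q_A = (1/0.014)·8.459·0.8299^(2/3)·√0.0046 = 36.19 m³/s.
Channel B: With bottom width b = 1.64 m and side slope z = 1.4: A = (b + zy)y = (1.64 + 1.4×2.09)×2.09 = 9.543 m²; P = b + 2y√(1+z²) = 1.64 + 2×2.09×1.72 = 8.832 m. Hydraulic radius R = A/P = 9.543/8.832 = 1.081 m. Q_B = (1/0.014)·9.543·1.081^(2/3)·√0.0046 = 48.68 m³/s.
Q_A = 36.19 m³/s vs Q_B = 48.68 m³/s, so channel B carries more.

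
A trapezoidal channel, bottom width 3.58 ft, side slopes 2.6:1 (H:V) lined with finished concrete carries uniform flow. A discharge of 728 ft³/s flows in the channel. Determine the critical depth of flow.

y_c = 4.83 ft

At critical depth, Q² T / (g A³) = 1, i.e. A³/T = Q²/g = 728²/32.2 = 16460.
At y = 6.16 ft: A³/T = 49390 — over.
At y = 4.23 ft: A³/T = 9168 — short.
At y = 4.83 ft: A³/T = 16500 — matches.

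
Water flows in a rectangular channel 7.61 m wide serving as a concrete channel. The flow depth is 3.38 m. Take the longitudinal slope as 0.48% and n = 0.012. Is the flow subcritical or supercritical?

Flow area A = b·y = 7.61 × 3.38 = 25.72 m². Wetted perimeter P = b + 2y = 7.61 + 2×3.38 = 14.37 m.
Hydraulic radius R = A/P = 25.72/14.37 = 1.79 m.
V = (1/n) R^(2/3) √S = (1/0.012) × 1.79^(2/3) × √0.0048 = 8.511 m/s. Hydraulic depth D_h = A/T = 25.72/7.61 = 3.38 m.
Froude number Fr = V/√(g·D_h) = 8.511/√(9.81×3.38) = 1.48, which is greater than 1, so the flow is supercritical.

supercritical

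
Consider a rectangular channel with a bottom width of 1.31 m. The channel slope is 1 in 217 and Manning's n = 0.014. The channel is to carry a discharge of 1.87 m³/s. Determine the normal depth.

Manning's equation rearranged: A R^(2/3) = nQ / (1·√S) = 0.014 × 1.87 / (√0.004608) = 0.3857.
At y = 0.51 m: A R^(2/3) = 0.2905 — too small.
At y = 0.695 m: A R^(2/3) = 0.4411 — too large.
At y = 0.628 m: A R^(2/3) = 0.3854 — close enough.

y_n = 0.628 m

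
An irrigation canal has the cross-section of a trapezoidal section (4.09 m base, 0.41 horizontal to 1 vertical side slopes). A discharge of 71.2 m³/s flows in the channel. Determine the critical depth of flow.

y_c = 2.84 m

At critical depth, Q² T / (g A³) = 1, i.e. A³/T = Q²/g = 71.2²/9.81 = 516.8.
Try y = 2.09 m: A³/T = 190.4 — low.
Try y = 3.16 m: A³/T = 737.7 — high.
Try y = 2.84 m: A³/T = 517.7 — ≈ 516.8.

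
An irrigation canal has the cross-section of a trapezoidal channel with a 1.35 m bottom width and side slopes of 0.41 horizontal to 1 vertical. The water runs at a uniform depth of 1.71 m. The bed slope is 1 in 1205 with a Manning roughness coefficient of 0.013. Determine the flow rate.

With bottom width b = 1.35 m and side slope z = 0.41: A = (b + zy)y = (1.35 + 0.41×1.71)×1.71 = 3.507 m²; P = b + 2y√(1+z²) = 1.35 + 2×1.71×1.081 = 5.046 m.
Hydraulic radius R = A/P = 3.507/5.046 = 0.695 m.
Manning's equation: Q = (1/n) A R^(2/3) S^(1/2) = (1/0.013) × 3.507 × 0.695^(2/3) × 0.0008299^(1/2) = 6.1 m³/s.

Q = 6.1 m³/s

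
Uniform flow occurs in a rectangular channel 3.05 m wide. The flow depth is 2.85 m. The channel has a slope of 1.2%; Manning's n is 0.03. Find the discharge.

Q = 31.6 m³/s

Flow area A = b·y = 3.05 × 2.85 = 8.692 m². Wetted perimeter P = b + 2y = 3.05 + 2×2.85 = 8.75 m.
Hydraulic radius R = A/P = 8.692/8.75 = 0.9934 m.
Manning's equation: Q = (1/n) A R^(2/3) S^(1/2) = (1/0.03) × 8.692 × 0.9934^(2/3) × 0.012^(1/2) = 31.6 m³/s.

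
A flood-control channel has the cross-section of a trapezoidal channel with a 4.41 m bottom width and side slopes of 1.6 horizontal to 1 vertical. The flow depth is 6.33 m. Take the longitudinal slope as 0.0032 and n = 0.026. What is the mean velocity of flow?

V = 4.78 m/s

With bottom width b = 4.41 m and side slope z = 1.6: A = (b + zy)y = (4.41 + 1.6×6.33)×6.33 = 92.03 m²; P = b + 2y√(1+z²) = 4.41 + 2×6.33×1.887 = 28.3 m.
Hydraulic radius R = A/P = 92.03/28.3 = 3.252 m.
From Manning's equation, V = (1/n) R^(2/3) S^(1/2) = (1/0.026) × 3.252^(2/3) × 0.0032^(1/2) = 4.78 m/s.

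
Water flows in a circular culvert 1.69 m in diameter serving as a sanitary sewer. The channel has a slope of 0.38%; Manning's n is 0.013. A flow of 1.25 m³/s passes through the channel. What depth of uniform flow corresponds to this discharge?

Manning's equation rearranged: A R^(2/3) = nQ / (1·√S) = 0.013 × 1.25 / (√0.0038) = 0.2636.
Try y = 0.377 m: A R^(2/3) = 0.1378 — short.
Try y = 0.615 m: A R^(2/3) = 0.3573 — over.
Try y = 0.524 m: A R^(2/3) = 0.2636 — ≈ 0.2636.

y_n = 0.524 m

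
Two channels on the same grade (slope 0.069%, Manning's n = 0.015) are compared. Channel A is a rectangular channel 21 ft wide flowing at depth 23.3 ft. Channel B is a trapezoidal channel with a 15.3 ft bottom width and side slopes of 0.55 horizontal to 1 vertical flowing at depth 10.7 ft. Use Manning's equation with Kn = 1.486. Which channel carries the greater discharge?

channel A

Channel A: Flow area A = b·y = 21 × 23.3 = 489.3 ft². Wetted perimeter P = b + 2y = 21 + 2×23.3 = 67.6 ft. Hydraulic radius R = A/P = 489.3/67.6 = 7.238 ft. Q_A = (1.486/0.015)·489.3·7.238^(2/3)·√0.00069 = 4764 ft³/s.
Channel B: With bottom width b = 15.3 ft and side slope z = 0.55: A = (b + zy)y = (15.3 + 0.55×10.7)×10.7 = 226.7 ft²; P = b + 2y√(1+z²) = 15.3 + 2×10.7×1.141 = 39.72 ft. Hydraulic radius R = A/P = 226.7/39.72 = 5.706 ft. Q_B = (1.486/0.015)·226.7·5.706^(2/3)·√0.00069 = 1884 ft³/s.
Q_A = 4764 ft³/s vs Q_B = 1884 ft³/s, so channel A carries more.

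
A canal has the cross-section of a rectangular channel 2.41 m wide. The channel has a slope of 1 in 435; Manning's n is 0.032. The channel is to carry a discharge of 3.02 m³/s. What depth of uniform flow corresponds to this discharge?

Manning's equation rearranged: A R^(2/3) = nQ / (1·√S) = 0.032 × 3.02 / (√0.002299) = 2.016.
Trying y = 0.904 m: A R^(2/3) = 1.403 — short.
Trying y = 1.36 m: A R^(2/3) = 2.431 — over.
Trying y = 1.18 m: A R^(2/3) = 2.014 — ≈ 2.016.

y_n = 1.18 m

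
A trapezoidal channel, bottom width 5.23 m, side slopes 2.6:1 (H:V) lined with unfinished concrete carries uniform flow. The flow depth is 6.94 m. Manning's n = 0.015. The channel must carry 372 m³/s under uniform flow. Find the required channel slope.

S = 0.00021

With bottom width b = 5.23 m and side slope z = 2.6: A = (b + zy)y = (5.23 + 2.6×6.94)×6.94 = 161.5 m²; P = b + 2y√(1+z²) = 5.23 + 2×6.94×2.786 = 43.9 m.
Hydraulic radius R = A/P = 161.5/43.9 = 3.68 m.
From Manning's equation, S = [nQ / (1 A R^(2/3))]² = [0.015 × 372 / (1 × 161.5 × 3.68^(2/3))]² = 0.00021.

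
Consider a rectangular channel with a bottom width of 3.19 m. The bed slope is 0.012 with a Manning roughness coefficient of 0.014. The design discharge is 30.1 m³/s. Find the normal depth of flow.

Manning's equation rearranged: A R^(2/3) = nQ / (1·√S) = 0.014 × 30.1 / (√0.012) = 3.847.
Trying y = 1.14 m: A R^(2/3) = 2.77 — short.
Trying y = 1.84 m: A R^(2/3) = 5.285 — over.
Trying y = 1.45 m: A R^(2/3) = 3.851 — matches.

y_n = 1.45 m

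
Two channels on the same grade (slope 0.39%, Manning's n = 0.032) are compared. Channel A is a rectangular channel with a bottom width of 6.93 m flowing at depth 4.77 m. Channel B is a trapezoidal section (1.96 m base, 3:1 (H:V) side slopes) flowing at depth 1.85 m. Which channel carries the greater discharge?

Channel A: Flow area A = b·y = 6.93 × 4.77 = 33.06 m². Wetted perimeter P = b + 2y = 6.93 + 2×4.77 = 16.47 m. Hydraulic radius R = A/P = 33.06/16.47 = 2.007 m. Q_A = (1/0.032)·33.06·2.007^(2/3)·√0.0039 = 102.6 m³/s.
Channel B: With bottom width b = 1.96 m and side slope z = 3: A = (b + zy)y = (1.96 + 3×1.85)×1.85 = 13.89 m²; P = b + 2y√(1+z²) = 1.96 + 2×1.85×3.162 = 13.66 m. Hydraulic radius R = A/P = 13.89/13.66 = 1.017 m. Q_B = (1/0.032)·13.89·1.017^(2/3)·√0.0039 = 27.42 m³/s.
Q_A = 102.6 m³/s vs Q_B = 27.42 m³/s, so channel A carries more.

channel A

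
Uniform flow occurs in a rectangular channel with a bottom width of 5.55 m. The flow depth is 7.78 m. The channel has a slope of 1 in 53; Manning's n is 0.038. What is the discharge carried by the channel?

Q = 252 m³/s

Flow area A = b·y = 5.55 × 7.78 = 43.18 m². Wetted perimeter P = b + 2y = 5.55 + 2×7.78 = 21.11 m.
Hydraulic radius R = A/P = 43.18/21.11 = 2.045 m.
Manning's equation: Q = (1/n) A R^(2/3) S^(1/2) = (1/0.038) × 43.18 × 2.045^(2/3) × 0.01887^(1/2) = 252 m³/s.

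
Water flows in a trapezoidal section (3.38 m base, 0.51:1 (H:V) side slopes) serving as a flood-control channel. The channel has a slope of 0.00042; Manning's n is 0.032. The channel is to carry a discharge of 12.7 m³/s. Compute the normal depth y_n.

y_n = 3.08 m

Manning's equation rearranged: A R^(2/3) = nQ / (1·√S) = 0.032 × 12.7 / (√0.00042) = 19.83.
Trying y = 3.66 m: A R^(2/3) = 26.88 — too large.
Trying y = 2.48 m: A R^(2/3) = 13.63 — too small.
Trying y = 3.08 m: A R^(2/3) = 19.81 — matches.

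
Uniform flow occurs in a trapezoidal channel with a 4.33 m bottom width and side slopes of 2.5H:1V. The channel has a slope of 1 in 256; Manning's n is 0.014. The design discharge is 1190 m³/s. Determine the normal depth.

y_n = 6.16 m

Manning's equation rearranged: A R^(2/3) = nQ / (1·√S) = 0.014 × 1190 / (√0.003906) = 266.6.
Try y = 7.06 m: A R^(2/3) = 368.8 — too large.
Try y = 6.16 m: A R^(2/3) = 266.2 — ≈ 266.6.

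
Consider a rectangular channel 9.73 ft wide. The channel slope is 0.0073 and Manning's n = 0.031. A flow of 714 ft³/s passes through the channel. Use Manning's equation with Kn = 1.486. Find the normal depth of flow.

Manning's equation rearranged: A R^(2/3) = nQ / (1.486·√S) = 0.031 × 714 / (1.486 × √0.0073) = 174.3.
Trying y = 10.1 ft: A R^(2/3) = 217.1 — too large.
Trying y = 7.49 ft: A R^(2/3) = 149.9 — too small.
Trying y = 8.45 ft: A R^(2/3) = 174.3 — matches.

y_n = 8.45 ft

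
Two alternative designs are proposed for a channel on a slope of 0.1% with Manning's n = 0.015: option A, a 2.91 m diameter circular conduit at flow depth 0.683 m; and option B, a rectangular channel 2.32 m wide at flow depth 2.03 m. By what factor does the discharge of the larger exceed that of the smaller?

5.92

Channel A: For a circular section of diameter D = 2.91 m at depth y = 0.683 m, the central angle is θ = 2 arccos(1 − 2y/D) = 2.023 rad. Then A = (D²/8)(θ − sin θ) = 1.189 m² and P = Dθ/2 = 2.943 m. Hydraulic radius R = A/P = 1.189/2.943 = 0.404 m. Q_A = (1/0.015)·1.189·0.404^(2/3)·√0.001 = 1.37 m³/s.
Channel B: Flow area A = b·y = 2.32 × 2.03 = 4.71 m². Wetted perimeter P = b + 2y = 2.32 + 2×2.03 = 6.38 m. Hydraulic radius R = A/P = 4.71/6.38 = 0.7382 m. Q_B = (1/0.015)·4.71·0.7382^(2/3)·√0.001 = 8.11 m³/s.
The larger discharge is 8.11 m³/s and the smaller is 1.37 m³/s; the ratio is 5.92.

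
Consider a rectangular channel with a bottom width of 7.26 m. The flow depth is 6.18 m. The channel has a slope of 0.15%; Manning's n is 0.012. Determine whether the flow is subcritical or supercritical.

subcritical

Flow area A = b·y = 7.26 × 6.18 = 44.87 m². Wetted perimeter P = b + 2y = 7.26 + 2×6.18 = 19.62 m.
Hydraulic radius R = A/P = 44.87/19.62 = 2.287 m.
V = (1/n) R^(2/3) √S = (1/0.012) × 2.287^(2/3) × √0.0015 = 5.602 m/s. Hydraulic depth D_h = A/T = 44.87/7.26 = 6.18 m.
Froude number Fr = V/√(g·D_h) = 5.602/√(9.81×6.18) = 0.719, which is less than 1, so the flow is subcritical.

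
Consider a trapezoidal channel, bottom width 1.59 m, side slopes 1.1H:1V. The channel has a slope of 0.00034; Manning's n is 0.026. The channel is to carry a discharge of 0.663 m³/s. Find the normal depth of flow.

y_n = 0.686 m

Manning's equation rearranged: A R^(2/3) = nQ / (1·√S) = 0.026 × 0.663 / (√0.00034) = 0.9349.
Try y = 0.526 m: A R^(2/3) = 0.579 — short.
Try y = 0.686 m: A R^(2/3) = 0.9349 — matches.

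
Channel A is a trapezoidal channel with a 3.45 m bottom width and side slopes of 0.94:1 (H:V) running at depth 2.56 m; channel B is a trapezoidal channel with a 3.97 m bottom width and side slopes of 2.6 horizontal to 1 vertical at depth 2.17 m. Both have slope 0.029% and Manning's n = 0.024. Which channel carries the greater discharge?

Channel A: With bottom width b = 3.45 m and side slope z = 0.94: A = (b + zy)y = (3.45 + 0.94×2.56)×2.56 = 14.99 m²; P = b + 2y√(1+z²) = 3.45 + 2×2.56×1.372 = 10.48 m. Hydraulic radius R = A/P = 14.99/10.48 = 1.431 m. Q_A = (1/0.024)·14.99·1.431^(2/3)·√0.00029 = 13.51 m³/s.
Channel B: With bottom width b = 3.97 m and side slope z = 2.6: A = (b + zy)y = (3.97 + 2.6×2.17)×2.17 = 20.86 m²; P = b + 2y√(1+z²) = 3.97 + 2×2.17×2.786 = 16.06 m. Hydraulic radius R = A/P = 20.86/16.06 = 1.299 m. Q_B = (1/0.024)·20.86·1.299^(2/3)·√0.00029 = 17.62 m³/s.
Q_A = 13.51 m³/s vs Q_B = 17.62 m³/s, so channel B carries more.

channel B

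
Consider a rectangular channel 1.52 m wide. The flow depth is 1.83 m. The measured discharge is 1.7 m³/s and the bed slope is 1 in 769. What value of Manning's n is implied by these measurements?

Flow area A = b·y = 1.52 × 1.83 = 2.782 m². Wetted perimeter P = b + 2y = 1.52 + 2×1.83 = 5.18 m.
Hydraulic radius R = A/P = 2.782/5.18 = 0.537 m.
Rearranging Manning's equation: n = (1/Q) A R^(2/3) S^(1/2) = (1/1.7) × 2.782 × 0.537^(2/3) × √0.0013 = 0.039.

n = 0.039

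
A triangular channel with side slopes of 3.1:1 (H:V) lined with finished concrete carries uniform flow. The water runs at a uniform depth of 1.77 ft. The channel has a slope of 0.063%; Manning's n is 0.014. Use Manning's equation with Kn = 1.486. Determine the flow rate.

For a triangular section with side slope z = 3.1: A = zy² = 3.1×1.77² = 9.712 ft²; P = 2y√(1+z²) = 2×1.77×3.257 = 11.53 ft.
Hydraulic radius R = A/P = 9.712/11.53 = 0.8423 ft.
Manning's equation: Q = (1.486/n) A R^(2/3) S^(1/2) = (1.486/0.014) × 9.712 × 0.8423^(2/3) × 0.00063^(1/2) = 23.1 ft³/s.

Q = 23.1 ft³/s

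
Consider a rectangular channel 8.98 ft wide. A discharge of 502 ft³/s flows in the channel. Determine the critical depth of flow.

y_c = 4.6 ft

For a rectangular channel, critical depth y_c = (q²/g)^(1/3) where q = Q/b = 502/8.98 = 55.9 ft²/s.
So y_c = (55.9²/32.2)^(1/3) = 4.6 ft.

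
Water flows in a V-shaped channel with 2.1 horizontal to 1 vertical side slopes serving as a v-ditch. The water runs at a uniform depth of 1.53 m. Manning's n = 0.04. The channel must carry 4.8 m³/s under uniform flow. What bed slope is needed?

For a triangular section with side slope z = 2.1: A = zy² = 2.1×1.53² = 4.916 m²; P = 2y√(1+z²) = 2×1.53×2.326 = 7.117 m.
Hydraulic radius R = A/P = 4.916/7.117 = 0.6907 m.
From Manning's equation, S = [nQ / (1 A R^(2/3))]² = [0.04 × 4.8 / (1 × 4.916 × 0.6907^(2/3))]² = 0.0025.

S = 0.0025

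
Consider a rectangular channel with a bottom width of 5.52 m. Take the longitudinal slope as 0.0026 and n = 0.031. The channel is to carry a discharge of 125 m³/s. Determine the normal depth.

y_n = 8.45 m

Manning's equation rearranged: A R^(2/3) = nQ / (1·√S) = 0.031 × 125 / (√0.0026) = 76.
At y = 6.4 m: A R^(2/3) = 54.73 — low.
At y = 10.4 m: A R^(2/3) = 96.55 — high.
At y = 8.45 m: A R^(2/3) = 76.02 — matches.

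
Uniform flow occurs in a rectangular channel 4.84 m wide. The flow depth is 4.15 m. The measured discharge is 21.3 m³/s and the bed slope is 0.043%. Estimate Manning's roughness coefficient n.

n = 0.0259

Flow area A = b·y = 4.84 × 4.15 = 20.09 m². Wetted perimeter P = b + 2y = 4.84 + 2×4.15 = 13.14 m.
Hydraulic radius R = A/P = 20.09/13.14 = 1.529 m.
Rearranging Manning's equation: n = (1/Q) A R^(2/3) S^(1/2) = (1/21.3) × 20.09 × 1.529^(2/3) × √0.00043 = 0.0259.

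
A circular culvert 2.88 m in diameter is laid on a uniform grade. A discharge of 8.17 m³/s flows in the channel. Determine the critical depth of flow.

At critical depth, Q² T / (g A³) = 1, i.e. A³/T = Q²/g = 8.17²/9.81 = 6.804.
Try y = 0.984 m: A³/T = 2.783 — short.
Try y = 1.36 m: A³/T = 9.645 — over.
Try y = 1.24 m: A³/T = 6.772 — close enough.

y_c = 1.24 m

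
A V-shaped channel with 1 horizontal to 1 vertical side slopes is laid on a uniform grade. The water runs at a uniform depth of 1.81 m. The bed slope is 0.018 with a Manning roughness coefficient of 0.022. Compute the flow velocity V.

V = 4.53 m/s

For a triangular section with side slope z = 1: A = zy² = 1×1.81² = 3.276 m²; P = 2y√(1+z²) = 2×1.81×1.414 = 5.119 m.
Hydraulic radius R = A/P = 3.276/5.119 = 0.6399 m.
From Manning's equation, V = (1/n) R^(2/3) S^(1/2) = (1/0.022) × 0.6399^(2/3) × 0.018^(1/2) = 4.53 m/s.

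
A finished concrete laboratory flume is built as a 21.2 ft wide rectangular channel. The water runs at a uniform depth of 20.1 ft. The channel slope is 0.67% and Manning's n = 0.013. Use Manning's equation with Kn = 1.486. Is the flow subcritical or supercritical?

Flow area A = b·y = 21.2 × 20.1 = 426.1 ft². Wetted perimeter P = b + 2y = 21.2 + 2×20.1 = 61.4 ft.
Hydraulic radius R = A/P = 426.1/61.4 = 6.94 ft.
V = (1.486/n) R^(2/3) √S = (1.486/0.013) × 6.94^(2/3) × √0.0067 = 34.04 ft/s. Hydraulic depth D_h = A/T = 426.1/21.2 = 20.1 ft.
Froude number Fr = V/√(g·D_h) = 34.04/√(32.2×20.1) = 1.34, which is greater than 1, so the flow is supercritical.

supercritical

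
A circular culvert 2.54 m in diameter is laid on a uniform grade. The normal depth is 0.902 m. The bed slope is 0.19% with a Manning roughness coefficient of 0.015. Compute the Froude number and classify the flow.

subcritical

For a circular section of diameter D = 2.54 m at depth y = 0.902 m, the central angle is θ = 2 arccos(1 − 2y/D) = 2.554 rad. Then A = (D²/8)(θ − sin θ) = 1.612 m² and P = Dθ/2 = 3.243 m.
Hydraulic radius R = A/P = 1.612/3.243 = 0.4971 m.
V = (1/n) R^(2/3) √S = (1/0.015) × 0.4971^(2/3) × √0.0019 = 1.823 m/s. Hydraulic depth D_h = A/T = 1.612/2.431 = 0.6631 m.
Froude number Fr = V/√(g·D_h) = 1.823/√(9.81×0.6631) = 0.715, which is less than 1, so the flow is subcritical.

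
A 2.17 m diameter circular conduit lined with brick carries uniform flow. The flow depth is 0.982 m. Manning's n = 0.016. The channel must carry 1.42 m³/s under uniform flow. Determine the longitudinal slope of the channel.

S = 0.000482

For a circular section of diameter D = 2.17 m at depth y = 0.982 m, the central angle is θ = 2 arccos(1 − 2y/D) = 2.951 rad. Then A = (D²/8)(θ − sin θ) = 1.626 m² and P = Dθ/2 = 3.202 m.
Hydraulic radius R = A/P = 1.626/3.202 = 0.5078 m.
From Manning's equation, S = [nQ / (1 A R^(2/3))]² = [0.016 × 1.42 / (1 × 1.626 × 0.5078^(2/3))]² = 0.000482.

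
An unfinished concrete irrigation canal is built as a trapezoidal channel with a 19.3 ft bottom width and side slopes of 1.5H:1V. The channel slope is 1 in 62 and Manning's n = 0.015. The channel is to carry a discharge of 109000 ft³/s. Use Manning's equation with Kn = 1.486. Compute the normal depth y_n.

Manning's equation rearranged: A R^(2/3) = nQ / (1.486·√S) = 0.015 × 109000 / (1.486 × √0.01613) = 8664.
Trying y = 28.4 ft: A R^(2/3) = 10430 — over.
Trying y = 22.5 ft: A R^(2/3) = 6217 — short.
Trying y = 26.1 ft: A R^(2/3) = 8629 — ≈ 8664.

y_n = 26.1 ft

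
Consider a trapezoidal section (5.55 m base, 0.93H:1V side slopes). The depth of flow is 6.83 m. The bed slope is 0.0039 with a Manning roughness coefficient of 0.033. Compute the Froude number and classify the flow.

subcritical

With bottom width b = 5.55 m and side slope z = 0.93: A = (b + zy)y = (5.55 + 0.93×6.83)×6.83 = 81.29 m²; P = b + 2y√(1+z²) = 5.55 + 2×6.83×1.366 = 24.2 m.
Hydraulic radius R = A/P = 81.29/24.2 = 3.358 m.
V = (1/n) R^(2/3) √S = (1/0.033) × 3.358^(2/3) × √0.0039 = 4.244 m/s. Hydraulic depth D_h = A/T = 81.29/18.25 = 4.453 m.
Froude number Fr = V/√(g·D_h) = 4.244/√(9.81×4.453) = 0.642, which is less than 1, so the flow is subcritical.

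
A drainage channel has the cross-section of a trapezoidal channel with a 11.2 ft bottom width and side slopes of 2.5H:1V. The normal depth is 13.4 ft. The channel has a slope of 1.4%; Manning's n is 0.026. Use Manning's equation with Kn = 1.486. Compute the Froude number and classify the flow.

With bottom width b = 11.2 ft and side slope z = 2.5: A = (b + zy)y = (11.2 + 2.5×13.4)×13.4 = 599 ft²; P = b + 2y√(1+z²) = 11.2 + 2×13.4×2.693 = 83.36 ft.
Hydraulic radius R = A/P = 599/83.36 = 7.185 ft.
V = (1.486/n) R^(2/3) √S = (1.486/0.026) × 7.185^(2/3) × √0.014 = 25.18 ft/s. Hydraulic depth D_h = A/T = 599/78.2 = 7.66 ft.
Froude number Fr = V/√(g·D_h) = 25.18/√(32.2×7.66) = 1.6, which is greater than 1, so the flow is supercritical.

supercritical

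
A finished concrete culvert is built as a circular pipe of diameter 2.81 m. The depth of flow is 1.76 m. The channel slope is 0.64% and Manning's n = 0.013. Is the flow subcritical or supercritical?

supercritical

For a circular section of diameter D = 2.81 m at depth y = 1.76 m, the central angle is θ = 2 arccos(1 − 2y/D) = 3.652 rad. Then A = (D²/8)(θ − sin θ) = 4.088 m² and P = Dθ/2 = 5.132 m.
Hydraulic radius R = A/P = 4.088/5.132 = 0.7965 m.
V = (1/n) R^(2/3) √S = (1/0.013) × 0.7965^(2/3) × √0.0064 = 5.288 m/s. Hydraulic depth D_h = A/T = 4.088/2.719 = 1.503 m.
Froude number Fr = V/√(g·D_h) = 5.288/√(9.81×1.503) = 1.38, which is greater than 1, so the flow is supercritical.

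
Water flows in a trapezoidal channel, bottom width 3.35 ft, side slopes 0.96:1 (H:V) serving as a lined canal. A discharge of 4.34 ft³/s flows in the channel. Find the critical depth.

At critical depth, Q² T / (g A³) = 1, i.e. A³/T = Q²/g = 4.34²/32.2 = 0.585.
At y = 0.256 ft: A³/T = 0.203 — short.
At y = 0.393 ft: A³/T = 0.7658 — over.
At y = 0.36 ft: A³/T = 0.5827 — matches.

y_c = 0.36 ft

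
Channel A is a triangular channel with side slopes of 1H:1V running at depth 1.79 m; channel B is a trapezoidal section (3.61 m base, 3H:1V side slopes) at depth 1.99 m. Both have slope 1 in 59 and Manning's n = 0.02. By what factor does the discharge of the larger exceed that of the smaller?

9

Channel A: For a triangular section with side slope z = 1: A = zy² = 1×1.79² = 3.204 m²; P = 2y√(1+z²) = 2×1.79×1.414 = 5.063 m. Hydraulic radius R = A/P = 3.204/5.063 = 0.6329 m. Q_A = (1/0.02)·3.204·0.6329^(2/3)·√0.01695 = 15.37 m³/s.
Channel B: With bottom width b = 3.61 m and side slope z = 3: A = (b + zy)y = (3.61 + 3×1.99)×1.99 = 19.06 m²; P = b + 2y√(1+z²) = 3.61 + 2×1.99×3.162 = 16.2 m. Hydraulic radius R = A/P = 19.06/16.2 = 1.177 m. Q_B = (1/0.02)·19.06·1.177^(2/3)·√0.01695 = 138.3 m³/s.
The larger discharge is 138.3 m³/s and the smaller is 15.37 m³/s; the ratio is 9.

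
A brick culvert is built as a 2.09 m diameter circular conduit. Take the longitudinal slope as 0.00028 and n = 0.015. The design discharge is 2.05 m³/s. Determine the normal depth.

y_n = 1.45 m

Manning's equation rearranged: A R^(2/3) = nQ / (1·√S) = 0.015 × 2.05 / (√0.00028) = 1.838.
Try y = 1.3 m: A R^(2/3) = 1.579 — too small.
Try y = 1.83 m: A R^(2/3) = 2.339 — too large.
Try y = 1.45 m: A R^(2/3) = 1.842 — ≈ 1.838.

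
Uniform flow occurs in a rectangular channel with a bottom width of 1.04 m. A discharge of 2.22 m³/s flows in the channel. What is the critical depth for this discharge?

y_c = 0.774 m

For a rectangular channel, critical depth y_c = (q²/g)^(1/3) where q = Q/b = 2.22/1.04 = 2.135 m²/s.
So y_c = (2.135²/9.81)^(1/3) = 0.774 m.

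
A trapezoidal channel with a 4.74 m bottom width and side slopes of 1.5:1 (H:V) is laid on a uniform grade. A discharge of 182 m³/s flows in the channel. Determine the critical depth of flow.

y_c = 3.67 m

At critical depth, Q² T / (g A³) = 1, i.e. A³/T = Q²/g = 182²/9.81 = 3377.
At y = 4.09 m: A³/T = 5173 — too large.
At y = 2.92 m: A³/T = 1399 — too small.
At y = 3.67 m: A³/T = 3375 — close enough.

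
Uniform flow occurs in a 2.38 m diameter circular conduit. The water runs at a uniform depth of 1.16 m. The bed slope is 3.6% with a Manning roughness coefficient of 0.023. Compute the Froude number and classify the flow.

For a circular section of diameter D = 2.38 m at depth y = 1.16 m, the central angle is θ = 2 arccos(1 − 2y/D) = 3.091 rad. Then A = (D²/8)(θ − sin θ) = 2.153 m² and P = Dθ/2 = 3.678 m.
Hydraulic radius R = A/P = 2.153/3.678 = 0.5853 m.
V = (1/n) R^(2/3) √S = (1/0.023) × 0.5853^(2/3) × √0.036 = 5.772 m/s. Hydraulic depth D_h = A/T = 2.153/2.379 = 0.9049 m.
Froude number Fr = V/√(g·D_h) = 5.772/√(9.81×0.9049) = 1.94, which is greater than 1, so the flow is supercritical.

supercritical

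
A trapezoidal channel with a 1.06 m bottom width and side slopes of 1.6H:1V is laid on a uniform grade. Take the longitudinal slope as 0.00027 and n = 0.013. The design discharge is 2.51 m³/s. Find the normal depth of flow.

y_n = 1.05 m

Manning's equation rearranged: A R^(2/3) = nQ / (1·√S) = 0.013 × 2.51 / (√0.00027) = 1.986.
At y = 1.27 m: A R^(2/3) = 3.01 — over.
At y = 0.82 m: A R^(2/3) = 1.173 — short.
At y = 1.05 m: A R^(2/3) = 1.984 — matches.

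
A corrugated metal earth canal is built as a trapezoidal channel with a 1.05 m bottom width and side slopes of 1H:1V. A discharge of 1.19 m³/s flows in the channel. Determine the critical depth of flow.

At critical depth, Q² T / (g A³) = 1, i.e. A³/T = Q²/g = 1.19²/9.81 = 0.1444.
Try y = 0.533 m: A³/T = 0.2839 — too large.
Try y = 0.314 m: A³/T = 0.04682 — too small.
Try y = 0.439 m: A³/T = 0.1449 — ≈ 0.1444.

y_c = 0.439 m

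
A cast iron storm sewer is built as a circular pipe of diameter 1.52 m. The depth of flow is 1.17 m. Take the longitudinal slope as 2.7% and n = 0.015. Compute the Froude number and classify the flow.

For a circular section of diameter D = 1.52 m at depth y = 1.17 m, the central angle is θ = 2 arccos(1 − 2y/D) = 4.281 rad. Then A = (D²/8)(θ − sin θ) = 1.499 m² and P = Dθ/2 = 3.254 m.
Hydraulic radius R = A/P = 1.499/3.254 = 0.4606 m.
V = (1/n) R^(2/3) √S = (1/0.015) × 0.4606^(2/3) × √0.027 = 6.534 m/s. Hydraulic depth D_h = A/T = 1.499/1.28 = 1.171 m.
Froude number Fr = V/√(g·D_h) = 6.534/√(9.81×1.171) = 1.93, which is greater than 1, so the flow is supercritical.

supercritical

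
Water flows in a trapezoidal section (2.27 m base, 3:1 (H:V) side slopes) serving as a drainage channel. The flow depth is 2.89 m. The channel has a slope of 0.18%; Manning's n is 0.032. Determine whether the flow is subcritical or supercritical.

With bottom width b = 2.27 m and side slope z = 3: A = (b + zy)y = (2.27 + 3×2.89)×2.89 = 31.62 m²; P = b + 2y√(1+z²) = 2.27 + 2×2.89×3.162 = 20.55 m.
Hydraulic radius R = A/P = 31.62/20.55 = 1.539 m.
V = (1/n) R^(2/3) √S = (1/0.032) × 1.539^(2/3) × √0.0018 = 1.767 m/s. Hydraulic depth D_h = A/T = 31.62/19.61 = 1.612 m.
Froude number Fr = V/√(g·D_h) = 1.767/√(9.81×1.612) = 0.444, which is less than 1, so the flow is subcritical.

subcritical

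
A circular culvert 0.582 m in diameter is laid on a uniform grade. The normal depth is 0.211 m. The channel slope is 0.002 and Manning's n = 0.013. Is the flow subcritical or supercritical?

subcritical

For a circular section of diameter D = 0.582 m at depth y = 0.211 m, the central angle is θ = 2 arccos(1 − 2y/D) = 2.585 rad. Then A = (D²/8)(θ − sin θ) = 0.08705 m² and P = Dθ/2 = 0.7521 m.
Hydraulic radius R = A/P = 0.08705/0.7521 = 0.1157 m.
V = (1/n) R^(2/3) √S = (1/0.013) × 0.1157^(2/3) × √0.002 = 0.817 m/s. Hydraulic depth D_h = A/T = 0.08705/0.5596 = 0.1556 m.
Froude number Fr = V/√(g·D_h) = 0.817/√(9.81×0.1556) = 0.661, which is less than 1, so the flow is subcritical.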